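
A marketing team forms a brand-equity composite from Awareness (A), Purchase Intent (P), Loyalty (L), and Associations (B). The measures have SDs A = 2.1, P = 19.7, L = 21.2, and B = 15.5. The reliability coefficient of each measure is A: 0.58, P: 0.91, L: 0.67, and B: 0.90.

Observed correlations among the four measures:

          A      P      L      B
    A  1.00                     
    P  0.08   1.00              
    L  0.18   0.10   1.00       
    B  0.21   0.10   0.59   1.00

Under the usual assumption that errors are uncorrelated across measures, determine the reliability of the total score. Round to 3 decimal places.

0.873

Var(A+P+L+B) = 2.1² + 19.7² + 21.2² + 15.5² + 2·[2.1·19.7·0.08 + 2.1·21.2·0.18 + 2.1·15.5·0.21 + 19.7·21.2·0.10 + 19.7·15.5·0.10 + 21.2·15.5·0.59] = 1082.19 + 568.663 = 1650.85.
Because errors are independent across components, Cov(Tᵢ,Tⱼ) = Cov(Xᵢ,Xⱼ); the off-diagonal part of the true-score variance is the same as above.
True-score variance = [2.1²·0.58 + 19.7²·0.91 + 21.2²·0.67 + 15.5²·0.90] + 568.663 = 873.069 + 568.663 = 1441.73.
Reliability = 1441.73 / 1650.85 = 0.873.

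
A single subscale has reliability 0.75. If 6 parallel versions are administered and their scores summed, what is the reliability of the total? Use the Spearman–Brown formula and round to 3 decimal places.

0.947

ρ_k = kρ / (1 + (k−1)ρ) = 6·0.75 / (1 + 5·0.75) = 4.500 / 4.750 = 0.947.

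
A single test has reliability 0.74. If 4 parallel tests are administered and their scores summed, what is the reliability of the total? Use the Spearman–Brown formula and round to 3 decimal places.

0.919

ρ_k = kρ / (1 + (k−1)ρ) = 4·0.74 / (1 + 3·0.74) = 2.960 / 3.220 = 0.919.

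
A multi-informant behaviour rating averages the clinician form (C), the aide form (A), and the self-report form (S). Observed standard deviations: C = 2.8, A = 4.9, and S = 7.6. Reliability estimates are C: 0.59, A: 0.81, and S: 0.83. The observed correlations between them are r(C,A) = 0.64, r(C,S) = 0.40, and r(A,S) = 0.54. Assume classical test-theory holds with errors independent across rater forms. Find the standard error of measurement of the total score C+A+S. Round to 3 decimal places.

Var(total) = 89.61 + 74.8048 = 164.415.
True-score variance = 72.0145 + 74.8048 = 146.819, so reliability = 0.8930.
Error variance = 164.415 − 146.819 = 17.5955; SEM = √17.5955 = 4.195.

4.195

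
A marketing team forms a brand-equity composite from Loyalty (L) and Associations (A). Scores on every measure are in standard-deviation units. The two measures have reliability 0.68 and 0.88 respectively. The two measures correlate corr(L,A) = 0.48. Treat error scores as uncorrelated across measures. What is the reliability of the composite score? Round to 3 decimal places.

Var(L+A) = 2 + 2·[0.48] = 2 + 0.96 = 2.96.
Because errors are independent across components, Cov(Tᵢ,Tⱼ) = Cov(Xᵢ,Xⱼ); the off-diagonal part of the true-score variance is the same as above.
True-score variance = [0.68 + 0.88] + 0.96 = 1.56 + 0.96 = 2.52.
Reliability = 2.52 / 2.96 = 0.851.

0.851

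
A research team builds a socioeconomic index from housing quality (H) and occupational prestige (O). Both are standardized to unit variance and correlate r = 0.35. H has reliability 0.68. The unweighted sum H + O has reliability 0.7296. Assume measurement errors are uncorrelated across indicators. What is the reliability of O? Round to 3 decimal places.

0.590

Var(H+O) = 2 + 2·0.35 = 2.700.
True-score variance = ρ_H + ρ_O + 2·0.35, so 0.7296 = (0.68 + ρ_O + 0.70) / 2.700.
ρ_O = 0.7296·2.700 − 0.68 − 0.70 = 0.590.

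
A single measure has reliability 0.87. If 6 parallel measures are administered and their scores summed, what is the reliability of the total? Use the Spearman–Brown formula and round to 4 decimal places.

0.9757

ρ_k = kρ / (1 + (k−1)ρ) = 6·0.87 / (1 + 5·0.87) = 5.220 / 5.350 = 0.9757.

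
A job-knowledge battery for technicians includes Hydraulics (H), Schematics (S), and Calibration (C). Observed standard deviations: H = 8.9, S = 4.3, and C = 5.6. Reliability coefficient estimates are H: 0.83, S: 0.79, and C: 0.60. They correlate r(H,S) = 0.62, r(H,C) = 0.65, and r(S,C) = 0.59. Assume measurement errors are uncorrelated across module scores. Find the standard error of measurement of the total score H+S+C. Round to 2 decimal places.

Var(total) = 129.06 + 140.661 = 269.721.
True-score variance = 99.1674 + 140.661 = 239.829, so reliability = 0.8892.
Error variance = 269.721 − 239.829 = 29.8926; SEM = √29.8926 = 5.47.

5.47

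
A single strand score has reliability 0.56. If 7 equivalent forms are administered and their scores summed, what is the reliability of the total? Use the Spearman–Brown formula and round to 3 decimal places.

0.899

ρ_k = kρ / (1 + (k−1)ρ) = 7·0.56 / (1 + 6·0.56) = 3.920 / 4.360 = 0.899.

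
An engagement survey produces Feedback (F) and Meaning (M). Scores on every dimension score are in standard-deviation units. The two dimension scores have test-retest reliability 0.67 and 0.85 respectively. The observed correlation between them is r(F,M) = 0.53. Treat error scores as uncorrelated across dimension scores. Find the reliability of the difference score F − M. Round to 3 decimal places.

Var(F−M) = 1 + 1 − 2·0.53 = 2 − 1.06 = 0.94.
With uncorrelated errors the cross-covariances are all true-score covariance, so they carry over unchanged; only the diagonal terms shrink to ρᵢσᵢ².
True-score variance = [0.67 + 0.85] − 1.06 = 1.52 − 1.06 = 0.46.
Reliability = 0.46 / 0.94 = 0.489.

0.489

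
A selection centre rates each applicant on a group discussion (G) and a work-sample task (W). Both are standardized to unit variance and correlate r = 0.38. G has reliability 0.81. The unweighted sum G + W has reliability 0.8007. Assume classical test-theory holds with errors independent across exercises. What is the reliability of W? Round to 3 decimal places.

0.640

Var(G+W) = 2 + 2·0.38 = 2.760.
True-score variance = ρ_G + ρ_W + 2·0.38, so 0.8007 = (0.81 + ρ_W + 0.76) / 2.760.
ρ_W = 0.8007·2.760 − 0.81 − 0.76 = 0.640.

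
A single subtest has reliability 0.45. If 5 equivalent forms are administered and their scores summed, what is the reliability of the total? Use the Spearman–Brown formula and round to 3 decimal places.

ρ_k = kρ / (1 + (k−1)ρ) = 5·0.45 / (1 + 4·0.45) = 2.250 / 2.800 = 0.804.

0.804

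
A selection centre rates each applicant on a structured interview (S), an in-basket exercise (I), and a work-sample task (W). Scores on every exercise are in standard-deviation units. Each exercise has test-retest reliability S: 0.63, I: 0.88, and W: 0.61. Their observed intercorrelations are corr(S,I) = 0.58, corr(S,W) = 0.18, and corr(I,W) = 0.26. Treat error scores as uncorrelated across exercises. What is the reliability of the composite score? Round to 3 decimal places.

0.825

Var(S+I+W) = 3 + 2·[0.58 + 0.18 + 0.26] = 3 + 2.04 = 5.04.
With uncorrelated errors the cross-covariances are all true-score covariance, so they carry over unchanged; only the diagonal terms shrink to ρᵢσᵢ².
True-score variance = [0.63 + 0.88 + 0.61] + 2.04 = 2.12 + 2.04 = 4.16.
Reliability = 4.16 / 5.04 = 0.825.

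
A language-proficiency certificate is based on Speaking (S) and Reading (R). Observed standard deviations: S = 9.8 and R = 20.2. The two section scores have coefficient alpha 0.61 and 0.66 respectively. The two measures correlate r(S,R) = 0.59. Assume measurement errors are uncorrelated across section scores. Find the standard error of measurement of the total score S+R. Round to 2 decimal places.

Var(total) = 504.08 + 233.593 = 737.673.
True-score variance = 327.891 + 233.593 = 561.484, so reliability = 0.7612.
Error variance = 737.673 − 561.484 = 176.189; SEM = √176.189 = 13.27.

13.27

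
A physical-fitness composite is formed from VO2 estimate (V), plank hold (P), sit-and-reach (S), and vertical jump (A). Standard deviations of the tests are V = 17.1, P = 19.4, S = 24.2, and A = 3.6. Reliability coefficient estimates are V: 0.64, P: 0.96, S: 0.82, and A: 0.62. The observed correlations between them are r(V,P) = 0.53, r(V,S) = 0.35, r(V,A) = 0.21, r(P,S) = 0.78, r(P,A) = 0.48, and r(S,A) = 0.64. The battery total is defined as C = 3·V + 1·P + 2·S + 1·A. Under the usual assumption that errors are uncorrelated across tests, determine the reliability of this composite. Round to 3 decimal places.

0.861

Var(C) = 3²·17.1² + 19.4² + 2²·24.2² + 3.6² + 2·[3·17.1·19.4·0.53 + 6·17.1·24.2·0.35 + 3·17.1·3.6·0.21 + 2·19.4·24.2·0.78 + 19.4·3.6·0.48 + 2·24.2·3.6·0.64] = 5363.57 + 4625.39 = 9988.96.
Because errors are independent across components, Cov(Tᵢ,Tⱼ) = Cov(Xᵢ,Xⱼ); the off-diagonal part of the true-score variance is the same as above.
True-score variance = [3²·17.1²·0.64 + 19.4²·0.96 + 2²·24.2²·0.82 + 3.6²·0.62] + 4625.39 = 3974.52 + 4625.39 = 8599.92.
Reliability = 8599.92 / 9988.96 = 0.861.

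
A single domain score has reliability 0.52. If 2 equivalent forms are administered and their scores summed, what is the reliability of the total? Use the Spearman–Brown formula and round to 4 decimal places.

0.6842

ρ_k = kρ / (1 + (k−1)ρ) = 2·0.52 / (1 + 1·0.52) = 1.040 / 1.520 = 0.6842.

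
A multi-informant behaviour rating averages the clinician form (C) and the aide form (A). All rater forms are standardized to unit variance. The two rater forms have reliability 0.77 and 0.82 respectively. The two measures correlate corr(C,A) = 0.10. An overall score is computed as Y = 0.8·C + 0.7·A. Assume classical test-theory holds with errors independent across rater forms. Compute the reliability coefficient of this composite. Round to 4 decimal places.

0.8105

Var(Y) = 0.8² + 0.7² + 2·[0.56·0.10] = 1.13 + 0.112 = 1.242.
Because errors are independent across components, Cov(Tᵢ,Tⱼ) = Cov(Xᵢ,Xⱼ); the off-diagonal part of the true-score variance is the same as above.
True-score variance = [0.8²·0.77 + 0.7²·0.82] + 0.112 = 0.8946 + 0.112 = 1.0066.
Reliability = 1.0066 / 1.242 = 0.8105.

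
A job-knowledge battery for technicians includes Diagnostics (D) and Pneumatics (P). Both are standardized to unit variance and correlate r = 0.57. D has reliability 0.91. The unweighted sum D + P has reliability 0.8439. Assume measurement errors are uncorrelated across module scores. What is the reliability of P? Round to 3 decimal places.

Var(D+P) = 2 + 2·0.57 = 3.140.
True-score variance = ρ_D + ρ_P + 2·0.57, so 0.8439 = (0.91 + ρ_P + 1.14) / 3.140.
ρ_P = 0.8439·3.140 − 0.91 − 1.14 = 0.600.

0.600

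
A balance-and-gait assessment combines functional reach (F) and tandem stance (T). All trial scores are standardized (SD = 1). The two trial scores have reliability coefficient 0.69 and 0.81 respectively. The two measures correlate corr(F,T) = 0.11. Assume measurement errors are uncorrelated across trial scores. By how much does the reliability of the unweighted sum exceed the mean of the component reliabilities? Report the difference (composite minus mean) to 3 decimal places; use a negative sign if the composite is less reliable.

0.025

Var(sum) = 2 + 0.22 = 2.22; true-score variance = 1.5 + 0.22 = 1.72; composite reliability = 0.7748.
Mean component reliability = 0.7500.
Difference = 0.7748 − 0.7500 = 0.025.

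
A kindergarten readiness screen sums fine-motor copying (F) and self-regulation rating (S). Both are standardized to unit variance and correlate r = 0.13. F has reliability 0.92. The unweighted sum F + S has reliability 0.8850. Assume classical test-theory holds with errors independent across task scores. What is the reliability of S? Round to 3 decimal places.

0.820

Var(F+S) = 2 + 2·0.13 = 2.260.
True-score variance = ρ_F + ρ_S + 2·0.13, so 0.8850 = (0.92 + ρ_S + 0.26) / 2.260.
ρ_S = 0.8850·2.260 − 0.92 − 0.26 = 0.820.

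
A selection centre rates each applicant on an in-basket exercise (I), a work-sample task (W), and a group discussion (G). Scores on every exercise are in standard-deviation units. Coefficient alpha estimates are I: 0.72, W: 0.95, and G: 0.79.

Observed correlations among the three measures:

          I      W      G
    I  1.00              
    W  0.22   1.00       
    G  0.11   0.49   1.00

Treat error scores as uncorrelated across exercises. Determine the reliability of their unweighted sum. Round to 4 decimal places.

Var(I+W+G) = 3 + 2·[0.22 + 0.11 + 0.49] = 3 + 1.64 = 4.64.
Under uncorrelated errors the observed covariances equal the true-score covariances, so only the own-variance terms attenuate.
True-score variance = [0.72 + 0.95 + 0.79] + 1.64 = 2.46 + 1.64 = 4.1.
Reliability = 4.1 / 4.64 = 0.8836.

0.8836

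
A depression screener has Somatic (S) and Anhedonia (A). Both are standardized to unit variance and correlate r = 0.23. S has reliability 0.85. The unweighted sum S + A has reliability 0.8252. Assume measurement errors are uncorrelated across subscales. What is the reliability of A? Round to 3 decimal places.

Var(S+A) = 2 + 2·0.23 = 2.460.
True-score variance = ρ_S + ρ_A + 2·0.23, so 0.8252 = (0.85 + ρ_A + 0.46) / 2.460.
ρ_A = 0.8252·2.460 − 0.85 − 0.46 = 0.720.

0.720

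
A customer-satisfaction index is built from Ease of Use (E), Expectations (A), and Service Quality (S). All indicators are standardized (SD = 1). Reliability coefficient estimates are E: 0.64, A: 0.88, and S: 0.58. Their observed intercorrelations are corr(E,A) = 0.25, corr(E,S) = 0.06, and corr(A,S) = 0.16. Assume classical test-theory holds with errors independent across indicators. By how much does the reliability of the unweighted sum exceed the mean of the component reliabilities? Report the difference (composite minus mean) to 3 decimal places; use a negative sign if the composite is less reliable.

0.072

Var(sum) = 3 + 0.94 = 3.94; true-score variance = 2.1 + 0.94 = 3.04; composite reliability = 0.7716.
Mean component reliability = 0.7000.
Difference = 0.7716 − 0.7000 = 0.072.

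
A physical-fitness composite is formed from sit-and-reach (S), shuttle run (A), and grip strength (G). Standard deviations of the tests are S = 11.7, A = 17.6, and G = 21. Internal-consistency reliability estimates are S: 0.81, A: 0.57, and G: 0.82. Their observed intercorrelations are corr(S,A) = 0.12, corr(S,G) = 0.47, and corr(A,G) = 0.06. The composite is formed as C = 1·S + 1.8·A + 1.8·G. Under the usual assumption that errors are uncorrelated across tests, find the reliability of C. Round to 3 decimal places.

Var(C) = 11.7² + 1.8²·17.6² + 1.8²·21² + 2·[1.8·11.7·17.6·0.12 + 1.8·11.7·21·0.47 + 3.24·17.6·21·0.06] = 2569.35 + 648.382 = 3217.73.
Under uncorrelated errors the observed covariances equal the true-score covariances, so only the own-variance terms attenuate.
True-score variance = [11.7²·0.81 + 1.8²·17.6²·0.57 + 1.8²·21²·0.82] + 648.382 = 1854.59 + 648.382 = 2502.98.
Reliability = 2502.98 / 3217.73 = 0.778.

0.778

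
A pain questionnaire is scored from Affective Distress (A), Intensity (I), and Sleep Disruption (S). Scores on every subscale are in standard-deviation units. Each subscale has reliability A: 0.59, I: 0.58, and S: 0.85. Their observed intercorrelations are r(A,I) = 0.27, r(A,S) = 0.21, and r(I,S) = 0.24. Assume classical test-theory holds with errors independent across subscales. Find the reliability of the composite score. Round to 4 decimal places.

Var(A+I+S) = 3 + 2·[0.27 + 0.21 + 0.24] = 3 + 1.44 = 4.44.
With uncorrelated errors the cross-covariances are all true-score covariance, so they carry over unchanged; only the diagonal terms shrink to ρᵢσᵢ².
True-score variance = [0.59 + 0.58 + 0.85] + 1.44 = 2.02 + 1.44 = 3.46.
Reliability = 3.46 / 4.44 = 0.7793.

0.7793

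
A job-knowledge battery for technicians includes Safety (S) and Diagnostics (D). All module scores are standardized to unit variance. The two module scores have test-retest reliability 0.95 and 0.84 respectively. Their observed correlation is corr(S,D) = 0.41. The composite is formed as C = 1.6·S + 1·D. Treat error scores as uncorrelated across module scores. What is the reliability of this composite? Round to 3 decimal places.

Var(C) = 1.6² + 1 + 2·[1.6·0.41] = 3.56 + 1.312 = 4.872.
Under uncorrelated errors the observed covariances equal the true-score covariances, so only the own-variance terms attenuate.
True-score variance = [1.6²·0.95 + 0.84] + 1.312 = 3.272 + 1.312 = 4.584.
Reliability = 4.584 / 4.872 = 0.941.

0.941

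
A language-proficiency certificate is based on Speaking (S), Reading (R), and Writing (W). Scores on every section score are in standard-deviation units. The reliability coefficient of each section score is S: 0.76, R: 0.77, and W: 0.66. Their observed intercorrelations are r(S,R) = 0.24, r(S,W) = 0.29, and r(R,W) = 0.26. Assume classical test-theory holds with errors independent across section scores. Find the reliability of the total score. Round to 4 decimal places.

Var(S+R+W) = 3 + 2·[0.24 + 0.29 + 0.26] = 3 + 1.58 = 4.58.
With uncorrelated errors the cross-covariances are all true-score covariance, so they carry over unchanged; only the diagonal terms shrink to ρᵢσᵢ².
True-score variance = [0.76 + 0.77 + 0.66] + 1.58 = 2.19 + 1.58 = 3.77.
Reliability = 3.77 / 4.58 = 0.8231.

0.8231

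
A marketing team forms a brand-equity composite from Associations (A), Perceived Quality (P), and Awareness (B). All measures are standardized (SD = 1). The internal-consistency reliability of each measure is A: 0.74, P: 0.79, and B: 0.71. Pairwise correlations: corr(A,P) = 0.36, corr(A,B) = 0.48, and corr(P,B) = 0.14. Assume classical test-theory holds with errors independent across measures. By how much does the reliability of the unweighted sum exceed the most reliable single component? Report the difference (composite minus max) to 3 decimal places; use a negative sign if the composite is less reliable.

0.057

Var(sum) = 3 + 1.96 = 4.96; true-score variance = 2.24 + 1.96 = 4.2; composite reliability = 0.8468.
Max component reliability = 0.7900.
Difference = 0.8468 − 0.7900 = 0.057.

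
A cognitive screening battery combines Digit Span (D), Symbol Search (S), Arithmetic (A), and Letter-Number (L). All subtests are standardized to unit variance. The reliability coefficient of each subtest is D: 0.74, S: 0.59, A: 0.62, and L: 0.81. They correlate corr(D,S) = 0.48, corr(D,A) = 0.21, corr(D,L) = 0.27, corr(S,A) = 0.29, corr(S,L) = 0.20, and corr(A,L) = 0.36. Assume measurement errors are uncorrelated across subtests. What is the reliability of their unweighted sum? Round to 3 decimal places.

0.837

Var(D+S+A+L) = 4 + 2·[0.48 + 0.21 + 0.27 + 0.29 + 0.20 + 0.36] = 4 + 3.62 = 7.62.
Because errors are independent across components, Cov(Tᵢ,Tⱼ) = Cov(Xᵢ,Xⱼ); the off-diagonal part of the true-score variance is the same as above.
True-score variance = [0.74 + 0.59 + 0.62 + 0.81] + 3.62 = 2.76 + 3.62 = 6.38.
Reliability = 6.38 / 7.62 = 0.837.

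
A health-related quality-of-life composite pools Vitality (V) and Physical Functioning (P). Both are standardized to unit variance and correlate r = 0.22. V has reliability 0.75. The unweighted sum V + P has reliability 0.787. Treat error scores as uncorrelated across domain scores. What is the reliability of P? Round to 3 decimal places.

Var(V+P) = 2 + 2·0.22 = 2.440.
True-score variance = ρ_V + ρ_P + 2·0.22, so 0.787 = (0.75 + ρ_P + 0.44) / 2.440.
ρ_P = 0.787·2.440 − 0.75 − 0.44 = 0.730.

0.730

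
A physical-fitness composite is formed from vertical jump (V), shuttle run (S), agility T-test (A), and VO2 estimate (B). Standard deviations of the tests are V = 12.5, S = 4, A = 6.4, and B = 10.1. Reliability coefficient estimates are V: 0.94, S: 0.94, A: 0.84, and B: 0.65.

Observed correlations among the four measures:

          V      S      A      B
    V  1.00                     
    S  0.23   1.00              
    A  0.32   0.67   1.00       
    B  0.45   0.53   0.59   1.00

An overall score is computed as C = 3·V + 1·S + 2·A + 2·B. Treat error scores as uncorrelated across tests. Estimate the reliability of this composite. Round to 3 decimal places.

0.928

Var(C) = 3²·12.5² + 4² + 2²·6.4² + 2²·10.1² + 2·[3·12.5·4·0.23 + 6·12.5·6.4·0.32 + 6·12.5·10.1·0.45 + 2·4·6.4·0.67 + 2·4·10.1·0.53 + 4·6.4·10.1·0.59] = 1994.13 + 1517.31 = 3511.44.
With uncorrelated errors the cross-covariances are all true-score covariance, so they carry over unchanged; only the diagonal terms shrink to ρᵢσᵢ².
True-score variance = [3²·12.5²·0.94 + 4²·0.94 + 2²·6.4²·0.84 + 2²·10.1²·0.65] + 1517.31 = 1739.77 + 1517.31 = 3257.07.
Reliability = 3257.07 / 3511.44 = 0.928.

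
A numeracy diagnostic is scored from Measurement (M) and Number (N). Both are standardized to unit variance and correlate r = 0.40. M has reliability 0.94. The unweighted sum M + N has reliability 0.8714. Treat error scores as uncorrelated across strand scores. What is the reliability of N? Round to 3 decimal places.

0.700

Var(M+N) = 2 + 2·0.40 = 2.800.
True-score variance = ρ_M + ρ_N + 2·0.40, so 0.8714 = (0.94 + ρ_N + 0.80) / 2.800.
ρ_N = 0.8714·2.800 − 0.94 − 0.80 = 0.700.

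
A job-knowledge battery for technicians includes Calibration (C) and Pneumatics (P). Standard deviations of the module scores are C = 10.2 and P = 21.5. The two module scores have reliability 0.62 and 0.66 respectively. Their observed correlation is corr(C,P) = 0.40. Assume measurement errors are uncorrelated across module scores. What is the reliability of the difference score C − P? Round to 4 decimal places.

Var(C−P) = 10.2² + 21.5² − 2·10.2·21.5·0.40 = 566.29 − 175.44 = 390.85.
Because errors are independent across components, Cov(Tᵢ,Tⱼ) = Cov(Xᵢ,Xⱼ); the off-diagonal part of the true-score variance is the same as above.
True-score variance = [10.2²·0.62 + 21.5²·0.66] − 175.44 = 369.59 − 175.44 = 194.15.
Reliability = 194.15 / 390.85 = 0.4967.

0.4967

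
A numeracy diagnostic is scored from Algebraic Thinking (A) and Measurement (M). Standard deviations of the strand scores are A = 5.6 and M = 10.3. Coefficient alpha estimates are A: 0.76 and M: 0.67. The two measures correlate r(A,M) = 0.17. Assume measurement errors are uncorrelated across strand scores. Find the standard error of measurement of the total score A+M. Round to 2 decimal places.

Var(total) = 137.45 + 19.6112 = 157.061.
True-score variance = 94.9139 + 19.6112 = 114.525, so reliability = 0.7292.
Error variance = 157.061 − 114.525 = 42.5361; SEM = √42.5361 = 6.52.

6.52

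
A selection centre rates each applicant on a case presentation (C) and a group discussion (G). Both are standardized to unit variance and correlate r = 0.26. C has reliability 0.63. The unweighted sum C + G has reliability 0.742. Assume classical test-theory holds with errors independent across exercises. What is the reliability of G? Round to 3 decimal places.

0.720

Var(C+G) = 2 + 2·0.26 = 2.520.
True-score variance = ρ_C + ρ_G + 2·0.26, so 0.742 = (0.63 + ρ_G + 0.52) / 2.520.
ρ_G = 0.742·2.520 − 0.63 − 0.52 = 0.720.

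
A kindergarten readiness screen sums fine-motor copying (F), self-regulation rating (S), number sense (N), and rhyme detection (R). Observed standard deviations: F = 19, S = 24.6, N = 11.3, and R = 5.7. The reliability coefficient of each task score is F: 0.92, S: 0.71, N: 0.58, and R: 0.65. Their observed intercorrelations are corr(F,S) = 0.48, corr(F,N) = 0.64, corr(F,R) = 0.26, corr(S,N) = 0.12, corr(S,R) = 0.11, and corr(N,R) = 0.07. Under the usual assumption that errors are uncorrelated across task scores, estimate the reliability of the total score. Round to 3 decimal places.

Var(F+S+N+R) = 19² + 24.6² + 11.3² + 5.7² + 2·[19·24.6·0.48 + 19·11.3·0.64 + 19·5.7·0.26 + 24.6·11.3·0.12 + 24.6·5.7·0.11 + 11.3·5.7·0.07] = 1126.34 + 886.417 = 2012.76.
Under uncorrelated errors the observed covariances equal the true-score covariances, so only the own-variance terms attenuate.
True-score variance = [19²·0.92 + 24.6²·0.71 + 11.3²·0.58 + 5.7²·0.65] + 886.417 = 856.962 + 886.417 = 1743.38.
Reliability = 1743.38 / 2012.76 = 0.866.

0.866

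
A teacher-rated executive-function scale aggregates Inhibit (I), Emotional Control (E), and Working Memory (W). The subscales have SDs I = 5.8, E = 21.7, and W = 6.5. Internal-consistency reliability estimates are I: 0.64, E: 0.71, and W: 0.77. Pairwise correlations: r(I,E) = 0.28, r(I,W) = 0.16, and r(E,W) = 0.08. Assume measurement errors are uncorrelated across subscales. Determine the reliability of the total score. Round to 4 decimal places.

Var(I+E+W) = 5.8² + 21.7² + 6.5² + 2·[5.8·21.7·0.28 + 5.8·6.5·0.16 + 21.7·6.5·0.08] = 546.78 + 105.114 = 651.894.
Under uncorrelated errors the observed covariances equal the true-score covariances, so only the own-variance terms attenuate.
True-score variance = [5.8²·0.64 + 21.7²·0.71 + 6.5²·0.77] + 105.114 = 388.394 + 105.114 = 493.508.
Reliability = 493.508 / 651.894 = 0.7570.

0.7570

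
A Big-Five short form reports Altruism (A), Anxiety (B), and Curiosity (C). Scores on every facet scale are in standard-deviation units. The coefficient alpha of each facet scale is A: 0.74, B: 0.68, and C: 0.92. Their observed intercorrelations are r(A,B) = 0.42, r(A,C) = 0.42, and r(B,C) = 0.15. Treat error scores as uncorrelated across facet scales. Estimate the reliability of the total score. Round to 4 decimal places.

0.8675

Var(A+B+C) = 3 + 2·[0.42 + 0.42 + 0.15] = 3 + 1.98 = 4.98.
Because errors are independent across components, Cov(Tᵢ,Tⱼ) = Cov(Xᵢ,Xⱼ); the off-diagonal part of the true-score variance is the same as above.
True-score variance = [0.74 + 0.68 + 0.92] + 1.98 = 2.34 + 1.98 = 4.32.
Reliability = 4.32 / 4.98 = 0.8675.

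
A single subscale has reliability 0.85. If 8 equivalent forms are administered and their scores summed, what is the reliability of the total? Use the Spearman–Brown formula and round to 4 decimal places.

0.9784

ρ_k = kρ / (1 + (k−1)ρ) = 8·0.85 / (1 + 7·0.85) = 6.800 / 6.950 = 0.9784.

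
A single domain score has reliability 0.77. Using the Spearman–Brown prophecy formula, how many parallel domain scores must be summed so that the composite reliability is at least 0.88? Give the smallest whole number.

k ≥ ρ*(1−ρ₁)/(ρ₁(1−ρ*)) = 0.88·0.23 / (0.77·0.12) = 2.190.
Smallest integer k = 3.

3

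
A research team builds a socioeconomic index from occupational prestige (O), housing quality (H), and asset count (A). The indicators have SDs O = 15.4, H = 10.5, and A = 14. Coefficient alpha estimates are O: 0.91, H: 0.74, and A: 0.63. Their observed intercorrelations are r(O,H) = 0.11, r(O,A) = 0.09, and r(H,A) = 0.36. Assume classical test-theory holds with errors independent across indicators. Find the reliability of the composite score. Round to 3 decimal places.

0.831

Var(O+H+A) = 15.4² + 10.5² + 14² + 2·[15.4·10.5·0.11 + 15.4·14·0.09 + 10.5·14·0.36] = 543.41 + 180.222 = 723.632.
With uncorrelated errors the cross-covariances are all true-score covariance, so they carry over unchanged; only the diagonal terms shrink to ρᵢσᵢ².
True-score variance = [15.4²·0.91 + 10.5²·0.74 + 14²·0.63] + 180.222 = 420.881 + 180.222 = 601.103.
Reliability = 601.103 / 723.632 = 0.831.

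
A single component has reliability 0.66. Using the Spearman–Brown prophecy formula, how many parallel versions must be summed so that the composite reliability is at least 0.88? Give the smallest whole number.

4

k ≥ ρ*(1−ρ₁)/(ρ₁(1−ρ*)) = 0.88·0.34 / (0.66·0.12) = 3.778.
Smallest integer k = 4.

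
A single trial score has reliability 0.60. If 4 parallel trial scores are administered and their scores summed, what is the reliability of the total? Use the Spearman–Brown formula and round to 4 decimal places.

ρ_k = kρ / (1 + (k−1)ρ) = 4·0.60 / (1 + 3·0.60) = 2.400 / 2.800 = 0.8571.

0.8571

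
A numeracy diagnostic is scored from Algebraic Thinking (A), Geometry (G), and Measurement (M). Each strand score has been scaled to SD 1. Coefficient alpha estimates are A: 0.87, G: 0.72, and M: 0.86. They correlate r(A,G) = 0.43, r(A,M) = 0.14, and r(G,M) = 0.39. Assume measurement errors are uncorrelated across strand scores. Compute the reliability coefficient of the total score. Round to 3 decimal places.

0.888

Var(A+G+M) = 3 + 2·[0.43 + 0.14 + 0.39] = 3 + 1.92 = 4.92.
Under uncorrelated errors the observed covariances equal the true-score covariances, so only the own-variance terms attenuate.
True-score variance = [0.87 + 0.72 + 0.86] + 1.92 = 2.45 + 1.92 = 4.37.
Reliability = 4.37 / 4.92 = 0.888.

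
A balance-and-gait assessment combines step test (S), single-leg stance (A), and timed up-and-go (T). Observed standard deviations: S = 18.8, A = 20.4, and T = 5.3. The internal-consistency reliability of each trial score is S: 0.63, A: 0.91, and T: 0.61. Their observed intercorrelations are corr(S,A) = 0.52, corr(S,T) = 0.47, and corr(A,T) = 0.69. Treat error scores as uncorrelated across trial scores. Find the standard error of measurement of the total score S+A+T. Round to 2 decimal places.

Var(total) = 797.69 + 641.728 = 1439.42.
True-score variance = 618.508 + 641.728 = 1260.24, so reliability = 0.8755.
Error variance = 1439.42 − 1260.24 = 179.182; SEM = √179.182 = 13.39.

13.39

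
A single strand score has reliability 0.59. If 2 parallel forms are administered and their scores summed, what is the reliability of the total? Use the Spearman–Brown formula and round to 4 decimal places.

0.7421

ρ_k = kρ / (1 + (k−1)ρ) = 2·0.59 / (1 + 1·0.59) = 1.180 / 1.590 = 0.7421.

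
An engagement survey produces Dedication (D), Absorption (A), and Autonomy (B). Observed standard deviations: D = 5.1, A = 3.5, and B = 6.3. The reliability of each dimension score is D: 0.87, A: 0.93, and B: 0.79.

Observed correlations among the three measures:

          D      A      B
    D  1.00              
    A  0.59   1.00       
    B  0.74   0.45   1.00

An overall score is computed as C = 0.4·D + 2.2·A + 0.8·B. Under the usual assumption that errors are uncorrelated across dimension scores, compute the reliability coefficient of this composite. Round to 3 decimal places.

0.936

Var(C) = 0.4²·5.1² + 2.2²·3.5² + 0.8²·6.3² + 2·[0.88·5.1·3.5·0.59 + 0.32·5.1·6.3·0.74 + 1.76·3.5·6.3·0.45] = 88.8532 + 68.6794 = 157.533.
Because errors are independent across components, Cov(Tᵢ,Tⱼ) = Cov(Xᵢ,Xⱼ); the off-diagonal part of the true-score variance is the same as above.
True-score variance = [0.4²·5.1²·0.87 + 2.2²·3.5²·0.93 + 0.8²·6.3²·0.79] + 68.6794 = 78.8276 + 68.6794 = 147.507.
Reliability = 147.507 / 157.533 = 0.936.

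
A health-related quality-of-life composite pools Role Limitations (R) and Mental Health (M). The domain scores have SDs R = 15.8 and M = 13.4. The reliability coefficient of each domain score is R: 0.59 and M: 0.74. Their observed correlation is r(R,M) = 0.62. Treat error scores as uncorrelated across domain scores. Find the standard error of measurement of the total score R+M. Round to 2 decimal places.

12.21

Var(total) = 429.2 + 262.533 = 691.733.
True-score variance = 280.162 + 262.533 = 542.695, so reliability = 0.7845.
Error variance = 691.733 − 542.695 = 149.038; SEM = √149.038 = 12.21.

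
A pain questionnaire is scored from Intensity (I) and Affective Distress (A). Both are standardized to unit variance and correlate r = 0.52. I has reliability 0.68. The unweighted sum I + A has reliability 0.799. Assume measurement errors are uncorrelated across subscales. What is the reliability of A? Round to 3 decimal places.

0.709

Var(I+A) = 2 + 2·0.52 = 3.040.
True-score variance = ρ_I + ρ_A + 2·0.52, so 0.799 = (0.68 + ρ_A + 1.04) / 3.040.
ρ_A = 0.799·3.040 − 0.68 − 1.04 = 0.709.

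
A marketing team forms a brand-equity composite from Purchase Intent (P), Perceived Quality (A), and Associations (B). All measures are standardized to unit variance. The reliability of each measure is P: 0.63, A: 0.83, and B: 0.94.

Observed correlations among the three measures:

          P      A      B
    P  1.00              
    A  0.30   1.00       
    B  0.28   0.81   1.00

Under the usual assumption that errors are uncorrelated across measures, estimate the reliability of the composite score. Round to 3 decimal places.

0.896

Var(P+A+B) = 3 + 2·[0.30 + 0.28 + 0.81] = 3 + 2.78 = 5.78.
Because errors are independent across components, Cov(Tᵢ,Tⱼ) = Cov(Xᵢ,Xⱼ); the off-diagonal part of the true-score variance is the same as above.
True-score variance = [0.63 + 0.83 + 0.94] + 2.78 = 2.4 + 2.78 = 5.18.
Reliability = 5.18 / 5.78 = 0.896.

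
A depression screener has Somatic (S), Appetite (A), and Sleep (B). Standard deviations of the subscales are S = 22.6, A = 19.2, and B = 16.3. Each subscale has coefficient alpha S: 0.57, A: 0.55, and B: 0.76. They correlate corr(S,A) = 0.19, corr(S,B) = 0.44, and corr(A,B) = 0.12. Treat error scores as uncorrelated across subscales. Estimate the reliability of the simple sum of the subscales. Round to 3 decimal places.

Var(S+A+B) = 22.6² + 19.2² + 16.3² + 2·[22.6·19.2·0.19 + 22.6·16.3·0.44 + 19.2·16.3·0.12] = 1145.09 + 564.174 = 1709.26.
Under uncorrelated errors the observed covariances equal the true-score covariances, so only the own-variance terms attenuate.
True-score variance = [22.6²·0.57 + 19.2²·0.55 + 16.3²·0.76] + 564.174 = 695.81 + 564.174 = 1259.98.
Reliability = 1259.98 / 1709.26 = 0.737.

0.737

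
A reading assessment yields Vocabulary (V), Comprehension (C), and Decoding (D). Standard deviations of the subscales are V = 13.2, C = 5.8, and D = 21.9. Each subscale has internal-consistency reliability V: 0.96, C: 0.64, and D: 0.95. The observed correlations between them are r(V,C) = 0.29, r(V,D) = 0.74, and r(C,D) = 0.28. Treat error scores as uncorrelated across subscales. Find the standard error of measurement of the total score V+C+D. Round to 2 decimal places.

Var(total) = 687.49 + 543.374 = 1230.86.
True-score variance = 644.429 + 543.374 = 1187.8, so reliability = 0.9650.
Error variance = 1230.86 − 1187.8 = 43.0605; SEM = √43.0605 = 6.56.

6.56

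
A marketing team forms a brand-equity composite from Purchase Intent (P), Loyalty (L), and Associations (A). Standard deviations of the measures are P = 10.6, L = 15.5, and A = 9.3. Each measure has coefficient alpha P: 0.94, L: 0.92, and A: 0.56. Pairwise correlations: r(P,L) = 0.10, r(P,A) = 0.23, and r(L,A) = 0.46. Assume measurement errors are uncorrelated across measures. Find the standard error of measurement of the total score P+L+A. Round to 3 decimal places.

Var(total) = 439.1 + 210.825 = 649.925.
True-score variance = 375.083 + 210.825 = 585.908, so reliability = 0.9015.
Error variance = 649.925 − 585.908 = 64.0172; SEM = √64.0172 = 8.001.

8.001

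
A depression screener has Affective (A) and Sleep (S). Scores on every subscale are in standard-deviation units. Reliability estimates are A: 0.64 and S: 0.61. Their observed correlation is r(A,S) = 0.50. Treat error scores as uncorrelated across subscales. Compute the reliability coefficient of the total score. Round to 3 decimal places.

0.750

Var(A+S) = 2 + 2·[0.50] = 2 + 1 = 3.
With uncorrelated errors the cross-covariances are all true-score covariance, so they carry over unchanged; only the diagonal terms shrink to ρᵢσᵢ².
True-score variance = [0.64 + 0.61] + 1 = 1.25 + 1 = 2.25.
Reliability = 2.25 / 3 = 0.750.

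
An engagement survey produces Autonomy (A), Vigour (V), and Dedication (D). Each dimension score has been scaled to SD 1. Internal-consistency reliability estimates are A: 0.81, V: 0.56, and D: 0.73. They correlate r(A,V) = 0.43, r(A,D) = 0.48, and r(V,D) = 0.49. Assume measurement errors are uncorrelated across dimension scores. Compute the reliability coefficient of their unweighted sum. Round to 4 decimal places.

0.8448

Var(A+V+D) = 3 + 2·[0.43 + 0.48 + 0.49] = 3 + 2.8 = 5.8.
With uncorrelated errors the cross-covariances are all true-score covariance, so they carry over unchanged; only the diagonal terms shrink to ρᵢσᵢ².
True-score variance = [0.81 + 0.56 + 0.73] + 2.8 = 2.1 + 2.8 = 4.9.
Reliability = 4.9 / 5.8 = 0.8448.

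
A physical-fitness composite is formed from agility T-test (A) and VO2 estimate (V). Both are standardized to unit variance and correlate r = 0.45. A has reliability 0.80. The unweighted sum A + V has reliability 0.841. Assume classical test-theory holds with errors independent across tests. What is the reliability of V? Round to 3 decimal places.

Var(A+V) = 2 + 2·0.45 = 2.900.
True-score variance = ρ_A + ρ_V + 2·0.45, so 0.841 = (0.80 + ρ_V + 0.90) / 2.900.
ρ_V = 0.841·2.900 − 0.80 − 0.90 = 0.739.

0.739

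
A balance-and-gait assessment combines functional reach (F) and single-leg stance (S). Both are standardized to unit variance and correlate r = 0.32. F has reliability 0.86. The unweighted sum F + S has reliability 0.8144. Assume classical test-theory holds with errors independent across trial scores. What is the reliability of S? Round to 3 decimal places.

Var(F+S) = 2 + 2·0.32 = 2.640.
True-score variance = ρ_F + ρ_S + 2·0.32, so 0.8144 = (0.86 + ρ_S + 0.64) / 2.640.
ρ_S = 0.8144·2.640 − 0.86 − 0.64 = 0.650.

0.650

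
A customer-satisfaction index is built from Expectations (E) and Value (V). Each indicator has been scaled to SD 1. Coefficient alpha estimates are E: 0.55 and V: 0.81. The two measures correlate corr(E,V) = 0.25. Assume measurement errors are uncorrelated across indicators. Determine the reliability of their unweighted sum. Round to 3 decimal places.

0.744

Var(E+V) = 2 + 2·[0.25] = 2 + 0.5 = 2.5.
With uncorrelated errors the cross-covariances are all true-score covariance, so they carry over unchanged; only the diagonal terms shrink to ρᵢσᵢ².
True-score variance = [0.55 + 0.81] + 0.5 = 1.36 + 0.5 = 1.86.
Reliability = 1.86 / 2.5 = 0.744.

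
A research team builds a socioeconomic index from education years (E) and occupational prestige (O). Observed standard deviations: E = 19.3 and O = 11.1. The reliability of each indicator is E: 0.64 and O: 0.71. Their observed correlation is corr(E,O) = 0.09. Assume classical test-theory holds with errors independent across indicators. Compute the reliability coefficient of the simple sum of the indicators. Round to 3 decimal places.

Var(E+O) = 19.3² + 11.1² + 2·[19.3·11.1·0.09] = 495.7 + 38.5614 = 534.261.
Because errors are independent across components, Cov(Tᵢ,Tⱼ) = Cov(Xᵢ,Xⱼ); the off-diagonal part of the true-score variance is the same as above.
True-score variance = [19.3²·0.64 + 11.1²·0.71] + 38.5614 = 325.873 + 38.5614 = 364.434.
Reliability = 364.434 / 534.261 = 0.682.

0.682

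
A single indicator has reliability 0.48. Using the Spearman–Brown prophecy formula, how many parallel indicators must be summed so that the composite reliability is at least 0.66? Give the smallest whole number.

3

k ≥ ρ*(1−ρ₁)/(ρ₁(1−ρ*)) = 0.66·0.52 / (0.48·0.34) = 2.103.
Smallest integer k = 3.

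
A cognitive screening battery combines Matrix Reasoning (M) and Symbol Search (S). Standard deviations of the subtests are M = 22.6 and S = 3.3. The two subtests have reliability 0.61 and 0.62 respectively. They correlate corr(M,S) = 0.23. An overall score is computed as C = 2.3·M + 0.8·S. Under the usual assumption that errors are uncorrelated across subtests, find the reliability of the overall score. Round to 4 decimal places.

0.6189

Var(C) = 2.3²·22.6² + 0.8²·3.3² + 2·[1.84·22.6·3.3·0.23] = 2708.89 + 63.1245 = 2772.01.
With uncorrelated errors the cross-covariances are all true-score covariance, so they carry over unchanged; only the diagonal terms shrink to ρᵢσᵢ².
True-score variance = [2.3²·22.6²·0.61 + 0.8²·3.3²·0.62] + 63.1245 = 1652.49 + 63.1245 = 1715.62.
Reliability = 1715.62 / 2772.01 = 0.6189.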